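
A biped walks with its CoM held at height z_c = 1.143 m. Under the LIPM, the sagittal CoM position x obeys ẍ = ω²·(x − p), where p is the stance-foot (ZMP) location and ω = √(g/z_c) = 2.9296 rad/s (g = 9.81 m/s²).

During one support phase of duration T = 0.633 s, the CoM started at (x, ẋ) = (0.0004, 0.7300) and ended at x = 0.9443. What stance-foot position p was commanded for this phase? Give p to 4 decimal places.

p = -0.0733

ωT = 2.9296·0.633 = 1.854437; cosh(ωT) = 3.272320, sinh(ωT) = 3.115779
x(T) = p + (x₀−p)·cosh(ωT) + (ẋ₀/ω)·sinh(ωT) ⇒ p·(1 − cosh) = x(T) − x₀·cosh − (ẋ₀/ω)·sinh
numerator   = 0.9443 − (0.0004)·3.272320 − (0.7300/2.9296)·3.115779 = 0.166599
denominator = 1 − 3.272320 = -2.272320
p = 0.166599 / -2.272320 = -0.0733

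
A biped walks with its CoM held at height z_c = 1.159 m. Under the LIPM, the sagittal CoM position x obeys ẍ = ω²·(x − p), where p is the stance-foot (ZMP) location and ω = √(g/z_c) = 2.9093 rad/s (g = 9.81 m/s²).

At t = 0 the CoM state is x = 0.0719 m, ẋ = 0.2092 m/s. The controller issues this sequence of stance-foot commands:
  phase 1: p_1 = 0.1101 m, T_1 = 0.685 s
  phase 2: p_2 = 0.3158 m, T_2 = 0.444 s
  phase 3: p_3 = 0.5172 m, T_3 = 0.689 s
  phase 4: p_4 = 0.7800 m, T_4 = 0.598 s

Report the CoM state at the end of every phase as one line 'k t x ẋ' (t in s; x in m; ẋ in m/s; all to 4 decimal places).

phase 1: p=0.1101, T=0.685, ωT=1.992871, cosh=3.736433, sinh=3.600130; start (x,ẋ)=(0.071900, 0.209200) → end (x,ẋ)=(0.226244, 0.381561)
phase 2: p=0.3158, T=0.444, ωT=1.291729, cosh=1.956935, sinh=1.682139; start (x,ẋ)=(0.226244, 0.381561) → end (x,ẋ)=(0.361161, 0.308415)
phase 3: p=0.5172, T=0.689, ωT=2.004508, cosh=3.778583, sinh=3.643856; start (x,ẋ)=(0.361161, 0.308415) → end (x,ẋ)=(0.313878, -0.488811)
phase 4: p=0.7800, T=0.598, ωT=1.739761, cosh=2.935773, sinh=2.760211; start (x,ẋ)=(0.313878, -0.488811) → end (x,ẋ)=(-1.052190, -5.178129)

1 0.6850 0.2262 0.3816
2 1.1290 0.3612 0.3084
3 1.8180 0.3139 -0.4888
4 2.4160 -1.0522 -5.1781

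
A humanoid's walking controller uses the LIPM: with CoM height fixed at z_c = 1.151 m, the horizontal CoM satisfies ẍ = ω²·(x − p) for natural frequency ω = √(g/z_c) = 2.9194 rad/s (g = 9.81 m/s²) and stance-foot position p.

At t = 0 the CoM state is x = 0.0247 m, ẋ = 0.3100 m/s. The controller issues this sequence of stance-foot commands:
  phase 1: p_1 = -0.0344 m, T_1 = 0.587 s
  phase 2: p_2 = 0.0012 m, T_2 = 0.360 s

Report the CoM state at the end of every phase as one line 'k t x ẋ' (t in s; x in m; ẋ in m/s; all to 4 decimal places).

phase 1: p=-0.0344, T=0.587, ωT=1.713688, cosh=2.864794, sinh=2.684594; start (x,ẋ)=(0.024700, 0.310000) → end (x,ẋ)=(0.419976, 1.351277)
phase 2: p=0.0012, T=0.360, ωT=1.050984, cosh=1.605029, sinh=1.255435; start (x,ẋ)=(0.419976, 1.351277) → end (x,ẋ)=(1.254440, 3.703703)

1 0.5870 0.4200 1.3513
2 0.9470 1.2544 3.7037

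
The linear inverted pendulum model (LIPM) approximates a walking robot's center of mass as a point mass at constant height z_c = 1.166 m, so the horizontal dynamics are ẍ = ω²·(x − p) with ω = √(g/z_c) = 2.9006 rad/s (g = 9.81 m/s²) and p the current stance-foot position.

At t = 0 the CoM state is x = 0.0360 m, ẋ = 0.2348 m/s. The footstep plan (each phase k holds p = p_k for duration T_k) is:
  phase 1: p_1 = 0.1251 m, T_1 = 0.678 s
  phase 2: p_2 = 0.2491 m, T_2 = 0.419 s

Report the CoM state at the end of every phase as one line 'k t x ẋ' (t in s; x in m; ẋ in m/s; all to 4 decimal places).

phase 1: p=0.1251, T=0.678, ωT=1.966607, cosh=3.643159, sinh=3.503228; start (x,ẋ)=(0.036000, 0.234800) → end (x,ẋ)=(0.084077, -0.049973)
phase 2: p=0.2491, T=0.419, ωT=1.215351, cosh=1.834042, sinh=1.537436; start (x,ẋ)=(0.084077, -0.049973) → end (x,ẋ)=(-0.080048, -0.827572)

1 0.6780 0.0841 -0.0500
2 1.0970 -0.0800 -0.8276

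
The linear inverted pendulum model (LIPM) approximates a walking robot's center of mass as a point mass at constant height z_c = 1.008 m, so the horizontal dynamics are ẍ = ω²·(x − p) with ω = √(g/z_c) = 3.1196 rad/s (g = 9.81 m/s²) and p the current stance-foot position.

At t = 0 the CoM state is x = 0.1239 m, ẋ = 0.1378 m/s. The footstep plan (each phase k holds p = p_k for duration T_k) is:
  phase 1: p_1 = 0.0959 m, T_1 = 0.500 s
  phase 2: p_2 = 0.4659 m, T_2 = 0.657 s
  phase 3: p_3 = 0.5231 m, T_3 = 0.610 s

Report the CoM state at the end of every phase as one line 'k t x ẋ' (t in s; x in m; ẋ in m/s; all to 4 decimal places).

1 0.5000 0.2659 0.5409
2 1.1570 0.3385 -0.2473
3 1.7670 -0.3694 -2.7352

phase 1: p=0.0959, T=0.500, ωT=1.559800, cosh=2.484024, sinh=2.273846; start (x,ẋ)=(0.123900, 0.137800) → end (x,ẋ)=(0.265894, 0.540916)
phase 2: p=0.4659, T=0.657, ωT=2.049577, cosh=3.946703, sinh=3.817914; start (x,ẋ)=(0.265894, 0.540916) → end (x,ẋ)=(0.338533, -0.247312)
phase 3: p=0.5231, T=0.610, ωT=1.902956, cosh=3.427407, sinh=3.278280; start (x,ẋ)=(0.338533, -0.247312) → end (x,ẋ)=(-0.369376, -2.735187)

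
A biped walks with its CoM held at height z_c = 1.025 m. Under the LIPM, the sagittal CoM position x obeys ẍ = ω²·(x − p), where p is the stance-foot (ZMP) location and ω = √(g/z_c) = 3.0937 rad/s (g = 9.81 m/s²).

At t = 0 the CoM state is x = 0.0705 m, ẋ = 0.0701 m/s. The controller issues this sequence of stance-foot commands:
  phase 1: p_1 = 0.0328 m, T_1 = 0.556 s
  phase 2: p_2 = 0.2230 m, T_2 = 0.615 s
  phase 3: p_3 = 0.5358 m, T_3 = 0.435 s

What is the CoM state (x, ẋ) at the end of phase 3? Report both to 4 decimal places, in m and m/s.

x = 1.7821, ẋ = 4.1300

phase 1: p=0.0328, T=0.556, ωT=1.720097, cosh=2.882060, sinh=2.703011; start (x,ẋ)=(0.070500, 0.070100) → end (x,ẋ)=(0.202701, 0.517291)
phase 2: p=0.2230, T=0.615, ωT=1.902626, cosh=3.426324, sinh=3.277147; start (x,ẋ)=(0.202701, 0.517291) → end (x,ẋ)=(0.701414, 1.566607)
phase 3: p=0.5358, T=0.435, ωT=1.345759, cosh=2.050722, sinh=1.790380; start (x,ẋ)=(0.701414, 1.566607) → end (x,ẋ)=(1.782053, 4.129998)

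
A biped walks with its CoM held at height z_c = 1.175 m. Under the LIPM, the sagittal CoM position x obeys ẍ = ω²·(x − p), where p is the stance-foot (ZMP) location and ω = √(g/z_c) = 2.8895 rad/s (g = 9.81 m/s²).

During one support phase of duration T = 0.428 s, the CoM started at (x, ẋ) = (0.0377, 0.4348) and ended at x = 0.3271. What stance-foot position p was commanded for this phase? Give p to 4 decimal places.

ωT = 2.8895·0.428 = 1.236706; cosh(ωT) = 1.867294, sinh(ωT) = 1.576955
x(T) = p + (x₀−p)·cosh(ωT) + (ẋ₀/ω)·sinh(ωT) ⇒ p·(1 − cosh) = x(T) − x₀·cosh − (ẋ₀/ω)·sinh
numerator   = 0.3271 − (0.0377)·1.867294 − (0.4348/2.8895)·1.576955 = 0.019409
denominator = 1 − 1.867294 = -0.867294
p = 0.019409 / -0.867294 = -0.0224

p = -0.0224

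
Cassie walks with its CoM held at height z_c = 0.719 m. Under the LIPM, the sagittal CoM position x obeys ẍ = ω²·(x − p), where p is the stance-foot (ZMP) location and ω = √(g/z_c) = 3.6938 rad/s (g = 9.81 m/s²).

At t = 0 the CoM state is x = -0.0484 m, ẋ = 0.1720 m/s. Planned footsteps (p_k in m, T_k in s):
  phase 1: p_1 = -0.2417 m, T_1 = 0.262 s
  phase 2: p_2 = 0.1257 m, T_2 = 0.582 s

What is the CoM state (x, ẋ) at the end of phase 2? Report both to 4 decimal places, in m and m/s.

phase 1: p=-0.2417, T=0.262, ωT=0.967776, cosh=1.506005, sinh=1.126078; start (x,ẋ)=(-0.048400, 0.172000) → end (x,ẋ)=(0.101846, 1.063066)
phase 2: p=0.1257, T=0.582, ωT=2.149792, cosh=4.349789, sinh=4.233281; start (x,ẋ)=(0.101846, 1.063066) → end (x,ẋ)=(1.240267, 4.251110)

x = 1.2403, ẋ = 4.2511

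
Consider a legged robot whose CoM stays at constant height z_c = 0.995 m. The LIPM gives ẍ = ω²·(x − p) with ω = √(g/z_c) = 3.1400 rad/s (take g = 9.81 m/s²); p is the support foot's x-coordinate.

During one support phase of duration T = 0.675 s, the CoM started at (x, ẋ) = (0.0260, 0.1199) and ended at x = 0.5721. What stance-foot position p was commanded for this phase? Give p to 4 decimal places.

ωT = 3.1400·0.675 = 2.119500; cosh(ωT) = 4.223532, sinh(ωT) = 4.103441
x(T) = p + (x₀−p)·cosh(ωT) + (ẋ₀/ω)·sinh(ωT) ⇒ p·(1 − cosh) = x(T) − x₀·cosh − (ẋ₀/ω)·sinh
numerator   = 0.5721 − (0.0260)·4.223532 − (0.1199/3.1400)·4.103441 = 0.305599
denominator = 1 − 4.223532 = -3.223532
p = 0.305599 / -3.223532 = -0.0948

p = -0.0948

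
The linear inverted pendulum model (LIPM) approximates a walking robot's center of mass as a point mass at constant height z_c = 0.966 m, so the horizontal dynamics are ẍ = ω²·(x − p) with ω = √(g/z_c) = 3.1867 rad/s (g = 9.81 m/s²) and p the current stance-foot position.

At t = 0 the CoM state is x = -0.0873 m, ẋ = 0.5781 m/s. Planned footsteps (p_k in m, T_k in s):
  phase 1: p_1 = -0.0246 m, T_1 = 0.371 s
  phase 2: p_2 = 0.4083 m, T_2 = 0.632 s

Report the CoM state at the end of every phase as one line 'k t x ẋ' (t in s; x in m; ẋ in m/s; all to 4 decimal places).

1 0.3710 0.1316 0.7362
2 1.0030 0.2032 -0.4376

phase 1: p=-0.0246, T=0.371, ωT=1.182266, cosh=1.784170, sinh=1.477586; start (x,ẋ)=(-0.087300, 0.578100) → end (x,ẋ)=(0.131582, 0.736198)
phase 2: p=0.4083, T=0.632, ωT=2.013994, cosh=3.813321, sinh=3.679867; start (x,ẋ)=(0.131582, 0.736198) → end (x,ẋ)=(0.203215, -0.437613)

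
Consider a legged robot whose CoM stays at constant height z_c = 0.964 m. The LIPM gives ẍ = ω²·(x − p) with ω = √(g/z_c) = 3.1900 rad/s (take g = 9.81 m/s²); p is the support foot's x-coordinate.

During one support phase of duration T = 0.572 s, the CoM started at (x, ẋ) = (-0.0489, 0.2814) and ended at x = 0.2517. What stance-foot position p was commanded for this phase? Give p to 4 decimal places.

p = -0.0646

ωT = 3.1900·0.572 = 1.824680; cosh(ωT) = 3.181040, sinh(ωT) = 3.019771
x(T) = p + (x₀−p)·cosh(ωT) + (ẋ₀/ω)·sinh(ωT) ⇒ p·(1 − cosh) = x(T) − x₀·cosh − (ẋ₀/ω)·sinh
numerator   = 0.2517 − (-0.0489)·3.181040 − (0.2814/3.1900)·3.019771 = 0.140869
denominator = 1 − 3.181040 = -2.181040
p = 0.140869 / -2.181040 = -0.0646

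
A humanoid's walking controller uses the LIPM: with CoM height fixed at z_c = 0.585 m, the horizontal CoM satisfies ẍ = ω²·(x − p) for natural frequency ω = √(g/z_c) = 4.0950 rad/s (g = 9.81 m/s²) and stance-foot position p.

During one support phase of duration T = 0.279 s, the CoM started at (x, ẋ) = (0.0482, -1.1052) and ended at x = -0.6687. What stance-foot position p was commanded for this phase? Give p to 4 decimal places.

p = 0.5118

ωT = 4.0950·0.279 = 1.142505; cosh(ωT) = 1.726815, sinh(ωT) = 1.407796
x(T) = p + (x₀−p)·cosh(ωT) + (ẋ₀/ω)·sinh(ωT) ⇒ p·(1 − cosh) = x(T) − x₀·cosh − (ẋ₀/ω)·sinh
numerator   = -0.6687 − (0.0482)·1.726815 − (-1.1052/4.0950)·1.407796 = -0.371982
denominator = 1 − 1.726815 = -0.726815
p = -0.371982 / -0.726815 = 0.5118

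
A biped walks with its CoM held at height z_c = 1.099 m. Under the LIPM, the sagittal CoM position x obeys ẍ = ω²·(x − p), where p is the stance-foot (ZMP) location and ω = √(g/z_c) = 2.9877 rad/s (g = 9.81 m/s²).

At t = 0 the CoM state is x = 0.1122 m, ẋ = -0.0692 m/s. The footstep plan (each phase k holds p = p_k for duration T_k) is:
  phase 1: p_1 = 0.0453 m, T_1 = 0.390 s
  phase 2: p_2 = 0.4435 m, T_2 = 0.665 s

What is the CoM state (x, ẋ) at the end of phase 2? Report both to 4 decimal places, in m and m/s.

x = -0.5224, ẋ = -2.7342

phase 1: p=0.0453, T=0.390, ωT=1.165203, cosh=1.759217, sinh=1.447357; start (x,ẋ)=(0.112200, -0.069200) → end (x,ẋ)=(0.129468, 0.167556)
phase 2: p=0.4435, T=0.665, ωT=1.986820, cosh=3.714721, sinh=3.577590; start (x,ẋ)=(0.129468, 0.167556) → end (x,ẋ)=(-0.522402, -2.734187)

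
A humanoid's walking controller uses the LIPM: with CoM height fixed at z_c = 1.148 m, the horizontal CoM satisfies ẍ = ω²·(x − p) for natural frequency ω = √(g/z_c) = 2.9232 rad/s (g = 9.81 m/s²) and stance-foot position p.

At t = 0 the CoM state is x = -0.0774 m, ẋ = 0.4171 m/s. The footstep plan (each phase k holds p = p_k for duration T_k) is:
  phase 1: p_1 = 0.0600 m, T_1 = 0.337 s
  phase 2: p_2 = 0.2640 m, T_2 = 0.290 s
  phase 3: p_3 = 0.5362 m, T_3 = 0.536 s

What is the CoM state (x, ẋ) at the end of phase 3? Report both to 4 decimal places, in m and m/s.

x = -1.2198, ẋ = -4.8864

phase 1: p=0.0600, T=0.337, ωT=0.985118, cosh=1.525762, sinh=1.152367; start (x,ẋ)=(-0.077400, 0.417100) → end (x,ẋ)=(0.014787, 0.173550)
phase 2: p=0.2640, T=0.290, ωT=0.847728, cosh=1.381362, sinh=0.952975; start (x,ẋ)=(0.014787, 0.173550) → end (x,ẋ)=(-0.023675, -0.454507)
phase 3: p=0.5362, T=0.536, ωT=1.566835, cosh=2.500082, sinh=2.291378; start (x,ẋ)=(-0.023675, -0.454507) → end (x,ẋ)=(-1.219804, -4.886436)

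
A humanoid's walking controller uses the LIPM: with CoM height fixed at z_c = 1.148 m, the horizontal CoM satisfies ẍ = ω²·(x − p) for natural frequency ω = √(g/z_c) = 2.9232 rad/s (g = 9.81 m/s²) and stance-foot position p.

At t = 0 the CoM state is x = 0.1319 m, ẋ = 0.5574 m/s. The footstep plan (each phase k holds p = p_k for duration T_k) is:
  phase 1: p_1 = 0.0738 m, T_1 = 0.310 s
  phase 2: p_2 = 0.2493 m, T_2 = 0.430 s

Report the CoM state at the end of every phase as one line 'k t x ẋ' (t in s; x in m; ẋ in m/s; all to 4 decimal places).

1 0.3100 0.3549 0.9782
2 0.7400 0.9903 2.3567

phase 1: p=0.0738, T=0.310, ωT=0.906192, cosh=1.439470, sinh=1.035410; start (x,ẋ)=(0.131900, 0.557400) → end (x,ẋ)=(0.354867, 0.978213)
phase 2: p=0.2493, T=0.430, ωT=1.256976, cosh=1.899645, sinh=1.615132; start (x,ẋ)=(0.354867, 0.978213) → end (x,ẋ)=(0.990323, 2.356674)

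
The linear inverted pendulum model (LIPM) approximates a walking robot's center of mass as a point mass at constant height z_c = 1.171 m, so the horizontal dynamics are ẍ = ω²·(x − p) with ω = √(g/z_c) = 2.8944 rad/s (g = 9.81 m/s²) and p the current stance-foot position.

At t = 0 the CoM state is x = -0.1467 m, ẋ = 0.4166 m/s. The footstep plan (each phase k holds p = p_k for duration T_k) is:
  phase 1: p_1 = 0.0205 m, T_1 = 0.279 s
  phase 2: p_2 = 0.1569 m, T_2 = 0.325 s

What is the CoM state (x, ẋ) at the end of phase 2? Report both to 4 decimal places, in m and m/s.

phase 1: p=0.0205, T=0.279, ωT=0.807538, cosh=1.344167, sinh=0.898212; start (x,ẋ)=(-0.146700, 0.416600) → end (x,ẋ)=(-0.074962, 0.125296)
phase 2: p=0.1569, T=0.325, ωT=0.940680, cosh=1.476043, sinh=1.085680; start (x,ẋ)=(-0.074962, 0.125296) → end (x,ẋ)=(-0.138340, -0.543660)

x = -0.1383, ẋ = -0.5437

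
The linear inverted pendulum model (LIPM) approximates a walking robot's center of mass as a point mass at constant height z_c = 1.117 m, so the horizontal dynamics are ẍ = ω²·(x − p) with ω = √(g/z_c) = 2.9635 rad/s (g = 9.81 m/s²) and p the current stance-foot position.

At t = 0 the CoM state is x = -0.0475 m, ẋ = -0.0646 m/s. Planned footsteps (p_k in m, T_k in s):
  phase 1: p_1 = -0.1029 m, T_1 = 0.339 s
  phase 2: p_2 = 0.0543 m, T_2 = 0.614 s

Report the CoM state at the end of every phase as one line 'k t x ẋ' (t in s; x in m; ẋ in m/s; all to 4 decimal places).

1 0.3390 -0.0429 0.0941
2 0.9530 -0.1580 -0.5672

phase 1: p=-0.1029, T=0.339, ωT=1.004627, cosh=1.548534, sinh=1.182353; start (x,ẋ)=(-0.047500, -0.064600) → end (x,ẋ)=(-0.042885, 0.094081)
phase 2: p=0.0543, T=0.614, ωT=1.819589, cosh=3.165707, sinh=3.003615; start (x,ẋ)=(-0.042885, 0.094081) → end (x,ẋ)=(-0.158004, -0.567230)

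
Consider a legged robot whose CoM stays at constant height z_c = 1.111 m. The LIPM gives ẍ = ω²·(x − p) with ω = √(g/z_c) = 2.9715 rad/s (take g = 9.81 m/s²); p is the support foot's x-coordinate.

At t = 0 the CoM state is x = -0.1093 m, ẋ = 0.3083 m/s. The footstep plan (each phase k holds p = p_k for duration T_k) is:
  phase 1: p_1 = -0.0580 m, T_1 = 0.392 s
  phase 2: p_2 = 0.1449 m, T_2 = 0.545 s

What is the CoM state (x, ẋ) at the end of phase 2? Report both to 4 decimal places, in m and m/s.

x = 0.0322, ẋ = -0.1870

phase 1: p=-0.0580, T=0.392, ωT=1.164828, cosh=1.758674, sinh=1.446698; start (x,ẋ)=(-0.109300, 0.308300) → end (x,ẋ)=(0.001878, 0.321668)
phase 2: p=0.1449, T=0.545, ωT=1.619468, cosh=2.624202, sinh=2.426198; start (x,ẋ)=(0.001878, 0.321668) → end (x,ẋ)=(0.032220, -0.186987)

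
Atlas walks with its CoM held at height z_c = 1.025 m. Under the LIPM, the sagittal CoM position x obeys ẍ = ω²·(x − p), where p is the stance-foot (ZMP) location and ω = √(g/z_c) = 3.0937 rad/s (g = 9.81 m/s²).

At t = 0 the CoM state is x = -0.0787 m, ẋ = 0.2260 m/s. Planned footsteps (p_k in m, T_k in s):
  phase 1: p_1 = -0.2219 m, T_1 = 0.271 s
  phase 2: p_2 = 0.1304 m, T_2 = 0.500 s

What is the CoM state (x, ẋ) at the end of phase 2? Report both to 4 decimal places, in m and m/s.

phase 1: p=-0.2219, T=0.271, ωT=0.838393, cosh=1.372526, sinh=0.940121; start (x,ẋ)=(-0.078700, 0.226000) → end (x,ẋ)=(0.043323, 0.726681)
phase 2: p=0.1304, T=0.500, ωT=1.546850, cosh=2.454785, sinh=2.241867; start (x,ẋ)=(0.043323, 0.726681) → end (x,ẋ)=(0.443239, 1.179910)

x = 0.4432, ẋ = 1.1799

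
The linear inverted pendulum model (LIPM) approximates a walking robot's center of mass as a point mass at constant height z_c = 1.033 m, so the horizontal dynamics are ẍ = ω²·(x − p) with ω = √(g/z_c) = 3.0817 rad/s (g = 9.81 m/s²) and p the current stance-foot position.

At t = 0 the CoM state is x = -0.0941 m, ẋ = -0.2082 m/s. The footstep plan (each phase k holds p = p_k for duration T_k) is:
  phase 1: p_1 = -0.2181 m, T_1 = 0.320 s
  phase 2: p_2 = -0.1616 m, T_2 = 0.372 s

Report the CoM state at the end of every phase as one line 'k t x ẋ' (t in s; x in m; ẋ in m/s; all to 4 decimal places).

phase 1: p=-0.2181, T=0.320, ωT=0.986144, cosh=1.526945, sinh=1.153932; start (x,ẋ)=(-0.094100, -0.208200) → end (x,ẋ)=(-0.106719, 0.123043)
phase 2: p=-0.1616, T=0.372, ωT=1.146392, cosh=1.732301, sinh=1.414519; start (x,ẋ)=(-0.106719, 0.123043) → end (x,ẋ)=(-0.010051, 0.452382)

1 0.3200 -0.1067 0.1230
2 0.6920 -0.0101 0.4524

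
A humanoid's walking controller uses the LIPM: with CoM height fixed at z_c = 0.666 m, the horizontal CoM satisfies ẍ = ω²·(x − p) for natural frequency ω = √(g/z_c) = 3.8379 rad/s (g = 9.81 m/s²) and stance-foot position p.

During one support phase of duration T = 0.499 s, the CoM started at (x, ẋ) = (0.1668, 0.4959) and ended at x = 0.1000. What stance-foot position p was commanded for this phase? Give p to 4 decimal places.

p = 0.3677

ωT = 3.8379·0.499 = 1.915112; cosh(ωT) = 3.467512, sinh(ωT) = 3.320187
x(T) = p + (x₀−p)·cosh(ωT) + (ẋ₀/ω)·sinh(ωT) ⇒ p·(1 − cosh) = x(T) − x₀·cosh − (ẋ₀/ω)·sinh
numerator   = 0.1000 − (0.1668)·3.467512 − (0.4959/3.8379)·3.320187 = -0.907387
denominator = 1 − 3.467512 = -2.467512
p = -0.907387 / -2.467512 = 0.3677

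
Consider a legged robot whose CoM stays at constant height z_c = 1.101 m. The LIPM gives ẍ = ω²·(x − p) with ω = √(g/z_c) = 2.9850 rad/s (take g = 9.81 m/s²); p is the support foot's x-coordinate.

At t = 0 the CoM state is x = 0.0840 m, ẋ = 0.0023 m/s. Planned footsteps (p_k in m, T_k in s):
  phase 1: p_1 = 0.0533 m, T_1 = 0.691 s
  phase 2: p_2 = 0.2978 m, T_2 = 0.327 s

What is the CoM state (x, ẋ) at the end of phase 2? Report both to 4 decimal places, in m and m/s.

phase 1: p=0.0533, T=0.691, ωT=2.062635, cosh=3.996895, sinh=3.869776; start (x,ẋ)=(0.084000, 0.002300) → end (x,ẋ)=(0.178986, 0.363817)
phase 2: p=0.2978, T=0.327, ωT=0.976095, cosh=1.515426, sinh=1.138646; start (x,ẋ)=(0.178986, 0.363817) → end (x,ẋ)=(0.256527, 0.147507)

x = 0.2565, ẋ = 0.1475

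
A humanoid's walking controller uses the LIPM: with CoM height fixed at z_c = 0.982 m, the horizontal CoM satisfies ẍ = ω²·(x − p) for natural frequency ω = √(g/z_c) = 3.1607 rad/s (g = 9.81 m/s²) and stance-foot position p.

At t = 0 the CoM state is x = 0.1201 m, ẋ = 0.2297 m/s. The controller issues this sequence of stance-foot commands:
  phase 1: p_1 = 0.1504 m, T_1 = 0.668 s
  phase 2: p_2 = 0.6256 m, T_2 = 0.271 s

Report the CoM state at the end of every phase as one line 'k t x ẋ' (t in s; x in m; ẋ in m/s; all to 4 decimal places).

1 0.6680 0.3192 0.5728
2 0.9390 0.3746 -0.1388

phase 1: p=0.1504, T=0.668, ωT=2.111348, cosh=4.190219, sinh=4.069145; start (x,ẋ)=(0.120100, 0.229700) → end (x,ẋ)=(0.319156, 0.572795)
phase 2: p=0.6256, T=0.271, ωT=0.856550, cosh=1.389823, sinh=0.965198; start (x,ẋ)=(0.319156, 0.572795) → end (x,ẋ)=(0.374615, -0.138785)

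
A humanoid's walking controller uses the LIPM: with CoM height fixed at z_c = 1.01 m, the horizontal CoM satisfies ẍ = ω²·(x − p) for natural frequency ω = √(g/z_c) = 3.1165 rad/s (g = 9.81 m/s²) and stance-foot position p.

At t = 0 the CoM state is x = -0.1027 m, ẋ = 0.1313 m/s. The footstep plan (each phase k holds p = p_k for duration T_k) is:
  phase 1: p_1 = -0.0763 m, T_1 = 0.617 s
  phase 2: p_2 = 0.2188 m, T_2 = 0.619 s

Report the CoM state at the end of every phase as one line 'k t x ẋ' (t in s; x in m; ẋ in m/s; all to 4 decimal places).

1 0.6170 -0.0275 0.1833
2 1.2360 -0.4487 -1.9420

phase 1: p=-0.0763, T=0.617, ωT=1.922880, cosh=3.493410, sinh=3.347225; start (x,ẋ)=(-0.102700, 0.131300) → end (x,ẋ)=(-0.027505, 0.183290)
phase 2: p=0.2188, T=0.619, ωT=1.929113, cosh=3.514341, sinh=3.369064; start (x,ẋ)=(-0.027505, 0.183290) → end (x,ẋ)=(-0.448658, -1.941988)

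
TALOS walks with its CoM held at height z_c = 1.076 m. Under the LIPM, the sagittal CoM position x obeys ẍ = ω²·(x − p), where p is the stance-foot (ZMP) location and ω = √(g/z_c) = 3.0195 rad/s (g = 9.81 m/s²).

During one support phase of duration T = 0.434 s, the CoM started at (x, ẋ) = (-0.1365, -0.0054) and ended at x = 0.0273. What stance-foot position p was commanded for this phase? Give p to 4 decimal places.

ωT = 3.0195·0.434 = 1.310463; cosh(ωT) = 1.988793, sinh(ωT) = 1.719097
x(T) = p + (x₀−p)·cosh(ωT) + (ẋ₀/ω)·sinh(ωT) ⇒ p·(1 − cosh) = x(T) − x₀·cosh − (ẋ₀/ω)·sinh
numerator   = 0.0273 − (-0.1365)·1.988793 − (-0.0054/3.0195)·1.719097 = 0.301845
denominator = 1 − 1.988793 = -0.988793
p = 0.301845 / -0.988793 = -0.3053

p = -0.3053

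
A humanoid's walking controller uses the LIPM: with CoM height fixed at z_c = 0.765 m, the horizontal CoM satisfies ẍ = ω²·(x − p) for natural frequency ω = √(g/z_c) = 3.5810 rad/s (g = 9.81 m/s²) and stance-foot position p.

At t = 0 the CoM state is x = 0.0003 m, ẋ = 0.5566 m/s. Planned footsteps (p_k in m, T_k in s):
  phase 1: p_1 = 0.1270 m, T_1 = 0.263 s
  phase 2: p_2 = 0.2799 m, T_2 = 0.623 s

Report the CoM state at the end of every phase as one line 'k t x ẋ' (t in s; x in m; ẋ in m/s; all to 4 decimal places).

phase 1: p=0.1270, T=0.263, ωT=0.941803, cosh=1.477263, sinh=1.087339; start (x,ẋ)=(0.000300, 0.556600) → end (x,ẋ)=(0.108837, 0.328905)
phase 2: p=0.2799, T=0.623, ωT=2.230963, cosh=4.708126, sinh=4.600701; start (x,ẋ)=(0.108837, 0.328905) → end (x,ẋ)=(-0.102922, -1.269748)

1 0.2630 0.1088 0.3289
2 0.8860 -0.1029 -1.2697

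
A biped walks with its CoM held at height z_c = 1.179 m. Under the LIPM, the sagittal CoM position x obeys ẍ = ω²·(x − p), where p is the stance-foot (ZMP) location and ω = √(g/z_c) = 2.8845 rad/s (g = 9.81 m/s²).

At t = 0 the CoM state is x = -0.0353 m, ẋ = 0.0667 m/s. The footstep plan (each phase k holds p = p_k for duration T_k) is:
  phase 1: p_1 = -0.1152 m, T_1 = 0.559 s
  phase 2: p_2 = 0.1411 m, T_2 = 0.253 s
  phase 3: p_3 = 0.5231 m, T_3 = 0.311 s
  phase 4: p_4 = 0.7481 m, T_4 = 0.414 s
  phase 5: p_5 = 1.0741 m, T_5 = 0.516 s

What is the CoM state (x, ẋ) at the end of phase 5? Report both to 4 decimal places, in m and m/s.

x = 1.4914, ẋ = 1.5005

phase 1: p=-0.1152, T=0.559, ωT=1.612436, cosh=2.607206, sinh=2.407805; start (x,ẋ)=(-0.035300, 0.066700) → end (x,ẋ)=(0.148793, 0.728831)
phase 2: p=0.1411, T=0.253, ωT=0.729778, cosh=1.278318, sinh=0.796303; start (x,ẋ)=(0.148793, 0.728831) → end (x,ẋ)=(0.352137, 0.949348)
phase 3: p=0.5231, T=0.311, ωT=0.897080, cosh=1.430095, sinh=1.022336; start (x,ẋ)=(0.352137, 0.949348) → end (x,ẋ)=(0.615078, 0.853500)
phase 4: p=0.7481, T=0.414, ωT=1.194183, cosh=1.801906, sinh=1.498954; start (x,ẋ)=(0.615078, 0.853500) → end (x,ẋ)=(0.951936, 0.962776)
phase 5: p=1.0741, T=0.516, ωT=1.488402, cosh=2.327872, sinh=2.102139; start (x,ẋ)=(0.951936, 0.962776) → end (x,ẋ)=(1.491360, 1.500461)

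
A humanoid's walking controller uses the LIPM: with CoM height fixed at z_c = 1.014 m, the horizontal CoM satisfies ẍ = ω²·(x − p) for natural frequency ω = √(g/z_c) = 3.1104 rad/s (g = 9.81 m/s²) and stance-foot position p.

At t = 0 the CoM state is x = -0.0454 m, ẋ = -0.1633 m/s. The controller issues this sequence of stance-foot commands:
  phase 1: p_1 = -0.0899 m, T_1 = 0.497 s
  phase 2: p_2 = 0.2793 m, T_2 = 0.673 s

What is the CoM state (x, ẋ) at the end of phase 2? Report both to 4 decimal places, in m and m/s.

phase 1: p=-0.0899, T=0.497, ωT=1.545869, cosh=2.452586, sinh=2.239460; start (x,ẋ)=(-0.045400, -0.163300) → end (x,ẋ)=(-0.098334, -0.090537)
phase 2: p=0.2793, T=0.673, ωT=2.093299, cosh=4.117456, sinh=3.994177; start (x,ẋ)=(-0.098334, -0.090537) → end (x,ẋ)=(-1.391856, -5.064320)

x = -1.3919, ẋ = -5.0643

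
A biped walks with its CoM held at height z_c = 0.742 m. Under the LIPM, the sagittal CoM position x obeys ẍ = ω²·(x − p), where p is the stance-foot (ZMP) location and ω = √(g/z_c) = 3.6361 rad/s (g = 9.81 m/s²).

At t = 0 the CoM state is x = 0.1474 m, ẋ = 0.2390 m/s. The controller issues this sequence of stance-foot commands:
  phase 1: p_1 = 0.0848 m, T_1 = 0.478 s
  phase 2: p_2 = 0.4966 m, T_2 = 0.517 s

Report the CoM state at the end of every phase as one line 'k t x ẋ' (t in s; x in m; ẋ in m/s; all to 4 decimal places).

phase 1: p=0.0848, T=0.478, ωT=1.738056, cosh=2.931070, sinh=2.755208; start (x,ẋ)=(0.147400, 0.239000) → end (x,ẋ)=(0.449384, 1.327666)
phase 2: p=0.4966, T=0.517, ωT=1.879864, cosh=3.352611, sinh=3.200000; start (x,ẋ)=(0.449384, 1.327666) → end (x,ẋ)=(1.506734, 3.901765)

1 0.4780 0.4494 1.3277
2 0.9950 1.5067 3.9018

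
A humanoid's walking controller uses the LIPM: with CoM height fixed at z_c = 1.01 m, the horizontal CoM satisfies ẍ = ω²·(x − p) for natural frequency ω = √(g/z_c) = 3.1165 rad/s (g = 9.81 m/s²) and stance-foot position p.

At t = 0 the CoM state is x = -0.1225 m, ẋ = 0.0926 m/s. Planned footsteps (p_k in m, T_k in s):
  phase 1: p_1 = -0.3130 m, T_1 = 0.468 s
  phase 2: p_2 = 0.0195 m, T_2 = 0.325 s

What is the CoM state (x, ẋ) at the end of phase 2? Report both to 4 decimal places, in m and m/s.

x = 0.8117, ẋ = 2.8028

phase 1: p=-0.3130, T=0.468, ωT=1.458522, cosh=2.266090, sinh=2.033510; start (x,ẋ)=(-0.122500, 0.092600) → end (x,ẋ)=(0.179111, 1.417121)
phase 2: p=0.0195, T=0.325, ωT=1.012862, cosh=1.558325, sinh=1.195147; start (x,ẋ)=(0.179111, 1.417121) → end (x,ẋ)=(0.811678, 2.802836)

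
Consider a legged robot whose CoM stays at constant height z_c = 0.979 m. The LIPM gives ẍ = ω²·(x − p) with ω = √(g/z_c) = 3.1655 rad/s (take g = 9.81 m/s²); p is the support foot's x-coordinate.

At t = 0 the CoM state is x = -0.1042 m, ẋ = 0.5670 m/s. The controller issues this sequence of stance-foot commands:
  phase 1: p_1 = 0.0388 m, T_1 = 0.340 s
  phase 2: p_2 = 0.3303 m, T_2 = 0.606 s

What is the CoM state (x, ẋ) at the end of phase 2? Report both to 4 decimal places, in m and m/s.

x = -0.3309, ẋ = -1.9064

phase 1: p=0.0388, T=0.340, ωT=1.076270, cosh=1.637290, sinh=1.296426; start (x,ẋ)=(-0.104200, 0.567000) → end (x,ẋ)=(0.036881, 0.341495)
phase 2: p=0.3303, T=0.606, ωT=1.918293, cosh=3.478091, sinh=3.331234; start (x,ẋ)=(0.036881, 0.341495) → end (x,ẋ)=(-0.330862, -1.906353)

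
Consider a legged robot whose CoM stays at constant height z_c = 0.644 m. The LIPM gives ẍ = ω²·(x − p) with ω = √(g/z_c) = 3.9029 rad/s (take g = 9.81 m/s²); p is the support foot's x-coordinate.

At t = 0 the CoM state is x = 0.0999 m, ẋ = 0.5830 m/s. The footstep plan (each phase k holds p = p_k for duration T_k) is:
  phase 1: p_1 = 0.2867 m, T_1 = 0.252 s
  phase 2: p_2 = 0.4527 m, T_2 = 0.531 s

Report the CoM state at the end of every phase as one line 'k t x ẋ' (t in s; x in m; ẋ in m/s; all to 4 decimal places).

1 0.2520 0.1738 0.0501
2 0.7830 -0.6225 -4.0531

phase 1: p=0.2867, T=0.252, ωT=0.983531, cosh=1.523934, sinh=1.149946; start (x,ẋ)=(0.099900, 0.583000) → end (x,ẋ)=(0.173804, 0.050072)
phase 2: p=0.4527, T=0.531, ωT=2.072440, cosh=4.035030, sinh=3.909152; start (x,ẋ)=(0.173804, 0.050072) → end (x,ẋ)=(-0.622503, -4.053090)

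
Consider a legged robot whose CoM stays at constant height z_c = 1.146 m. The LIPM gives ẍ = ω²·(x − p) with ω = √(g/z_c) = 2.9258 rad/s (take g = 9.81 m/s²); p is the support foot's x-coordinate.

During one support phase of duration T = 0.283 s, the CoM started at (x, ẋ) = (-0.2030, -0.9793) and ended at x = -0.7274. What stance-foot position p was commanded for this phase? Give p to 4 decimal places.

ωT = 2.9258·0.283 = 0.828001; cosh(ωT) = 1.362831, sinh(ωT) = 0.925909
x(T) = p + (x₀−p)·cosh(ωT) + (ẋ₀/ω)·sinh(ωT) ⇒ p·(1 − cosh) = x(T) − x₀·cosh − (ẋ₀/ω)·sinh
numerator   = -0.7274 − (-0.2030)·1.362831 − (-0.9793/2.9258)·0.925909 = -0.140833
denominator = 1 − 1.362831 = -0.362831
p = -0.140833 / -0.362831 = 0.3881

p = 0.3881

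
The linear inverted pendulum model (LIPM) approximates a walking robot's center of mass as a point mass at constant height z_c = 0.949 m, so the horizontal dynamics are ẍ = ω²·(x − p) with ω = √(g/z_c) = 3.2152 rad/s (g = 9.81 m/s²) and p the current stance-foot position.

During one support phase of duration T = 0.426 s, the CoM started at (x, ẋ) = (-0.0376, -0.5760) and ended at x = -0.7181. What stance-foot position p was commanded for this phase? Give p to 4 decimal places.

p = 0.2831

ωT = 3.2152·0.426 = 1.369675; cosh(ωT) = 2.094131, sinh(ωT) = 1.839942
x(T) = p + (x₀−p)·cosh(ωT) + (ẋ₀/ω)·sinh(ωT) ⇒ p·(1 − cosh) = x(T) − x₀·cosh − (ẋ₀/ω)·sinh
numerator   = -0.7181 − (-0.0376)·2.094131 − (-0.5760/3.2152)·1.839942 = -0.309737
denominator = 1 − 2.094131 = -1.094131
p = -0.309737 / -1.094131 = 0.2831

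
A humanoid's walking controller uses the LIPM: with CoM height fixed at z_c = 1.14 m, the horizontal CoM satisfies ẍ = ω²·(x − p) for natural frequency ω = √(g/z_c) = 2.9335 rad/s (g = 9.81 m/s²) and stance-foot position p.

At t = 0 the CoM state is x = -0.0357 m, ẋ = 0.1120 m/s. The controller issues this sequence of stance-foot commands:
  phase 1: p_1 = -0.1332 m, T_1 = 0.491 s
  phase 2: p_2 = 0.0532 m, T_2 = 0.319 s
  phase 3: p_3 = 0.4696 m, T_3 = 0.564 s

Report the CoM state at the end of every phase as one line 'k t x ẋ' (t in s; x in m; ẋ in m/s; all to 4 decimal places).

1 0.4910 0.1603 0.8196
2 0.8100 0.5120 1.5442
3 1.3740 1.9108 4.4992

phase 1: p=-0.1332, T=0.491, ωT=1.440349, cosh=2.229506, sinh=1.992661; start (x,ẋ)=(-0.035700, 0.112000) → end (x,ẋ)=(0.160256, 0.819638)
phase 2: p=0.0532, T=0.319, ωT=0.935786, cosh=1.470747, sinh=1.078470; start (x,ẋ)=(0.160256, 0.819638) → end (x,ẋ)=(0.511984, 1.544173)
phase 3: p=0.4696, T=0.564, ωT=1.654494, cosh=2.710811, sinh=2.519622; start (x,ẋ)=(0.511984, 1.544173) → end (x,ẋ)=(1.910804, 4.499229)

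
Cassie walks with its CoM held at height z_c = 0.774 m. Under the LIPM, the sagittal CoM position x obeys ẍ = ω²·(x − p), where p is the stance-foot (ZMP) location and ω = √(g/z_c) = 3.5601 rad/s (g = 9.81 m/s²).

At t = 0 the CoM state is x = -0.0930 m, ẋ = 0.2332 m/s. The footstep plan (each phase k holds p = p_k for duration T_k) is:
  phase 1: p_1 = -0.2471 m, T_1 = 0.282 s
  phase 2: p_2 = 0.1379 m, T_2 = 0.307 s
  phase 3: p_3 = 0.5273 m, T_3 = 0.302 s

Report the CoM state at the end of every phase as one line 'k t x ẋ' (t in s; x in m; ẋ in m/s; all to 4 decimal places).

1 0.2820 0.0688 1.0090
2 0.5890 0.3985 1.3483
3 0.8910 0.8068 1.6118

phase 1: p=-0.2471, T=0.282, ωT=1.003948, cosh=1.547733, sinh=1.181303; start (x,ẋ)=(-0.093000, 0.233200) → end (x,ẋ)=(0.068785, 1.009007)
phase 2: p=0.1379, T=0.307, ωT=1.092951, cosh=1.659145, sinh=1.323919; start (x,ẋ)=(0.068785, 1.009007) → end (x,ẋ)=(0.398455, 1.348332)
phase 3: p=0.5273, T=0.302, ωT=1.075150, cosh=1.635840, sinh=1.294593; start (x,ẋ)=(0.398455, 1.348332) → end (x,ẋ)=(0.806838, 1.611826)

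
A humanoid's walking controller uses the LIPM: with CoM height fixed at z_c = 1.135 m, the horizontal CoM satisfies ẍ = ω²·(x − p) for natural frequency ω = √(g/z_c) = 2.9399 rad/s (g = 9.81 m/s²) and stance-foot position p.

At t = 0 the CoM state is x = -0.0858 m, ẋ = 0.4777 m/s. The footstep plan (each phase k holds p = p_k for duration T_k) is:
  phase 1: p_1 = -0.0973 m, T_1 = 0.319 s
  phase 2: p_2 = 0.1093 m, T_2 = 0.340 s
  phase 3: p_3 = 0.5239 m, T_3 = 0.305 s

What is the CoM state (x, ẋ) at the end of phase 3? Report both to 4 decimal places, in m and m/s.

phase 1: p=-0.0973, T=0.319, ωT=0.937828, cosh=1.472952, sinh=1.081475; start (x,ẋ)=(-0.085800, 0.477700) → end (x,ẋ)=(0.095366, 0.740193)
phase 2: p=0.1093, T=0.340, ωT=0.999566, cosh=1.542571, sinh=1.174532; start (x,ẋ)=(0.095366, 0.740193) → end (x,ẋ)=(0.383524, 1.093686)
phase 3: p=0.5239, T=0.305, ωT=0.896670, cosh=1.429676, sinh=1.021750; start (x,ẋ)=(0.383524, 1.093686) → end (x,ẋ)=(0.703313, 1.141948)

x = 0.7033, ẋ = 1.1419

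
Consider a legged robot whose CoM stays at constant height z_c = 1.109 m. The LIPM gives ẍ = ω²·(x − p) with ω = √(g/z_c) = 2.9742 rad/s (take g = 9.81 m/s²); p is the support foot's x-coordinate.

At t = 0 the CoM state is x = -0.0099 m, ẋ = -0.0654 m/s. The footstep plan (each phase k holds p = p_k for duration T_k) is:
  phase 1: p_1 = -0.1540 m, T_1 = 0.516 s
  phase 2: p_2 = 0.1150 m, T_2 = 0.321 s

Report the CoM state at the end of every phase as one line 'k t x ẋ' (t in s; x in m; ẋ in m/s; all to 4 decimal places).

phase 1: p=-0.1540, T=0.516, ωT=1.534687, cosh=2.427699, sinh=2.212175; start (x,ẋ)=(-0.009900, -0.065400) → end (x,ẋ)=(0.147188, 0.789328)
phase 2: p=0.1150, T=0.321, ωT=0.954718, cosh=1.491429, sinh=1.106509; start (x,ẋ)=(0.147188, 0.789328) → end (x,ẋ)=(0.456664, 1.283155)

1 0.5160 0.1472 0.7893
2 0.8370 0.4567 1.2832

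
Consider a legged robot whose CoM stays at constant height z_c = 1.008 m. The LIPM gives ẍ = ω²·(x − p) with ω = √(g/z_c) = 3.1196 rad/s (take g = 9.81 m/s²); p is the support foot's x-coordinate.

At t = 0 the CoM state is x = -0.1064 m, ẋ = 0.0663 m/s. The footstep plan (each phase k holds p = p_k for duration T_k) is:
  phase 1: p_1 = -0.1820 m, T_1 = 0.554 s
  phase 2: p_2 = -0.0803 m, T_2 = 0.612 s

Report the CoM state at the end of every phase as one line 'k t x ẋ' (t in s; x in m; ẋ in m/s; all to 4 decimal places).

phase 1: p=-0.1820, T=0.554, ωT=1.728258, cosh=2.904216, sinh=2.726623; start (x,ẋ)=(-0.106400, 0.066300) → end (x,ẋ)=(0.095507, 0.835601)
phase 2: p=-0.0803, T=0.612, ωT=1.909195, cosh=3.447928, sinh=3.299728; start (x,ẋ)=(0.095507, 0.835601) → end (x,ẋ)=(1.409719, 4.690819)

1 0.5540 0.0955 0.8356
2 1.1660 1.4097 4.6908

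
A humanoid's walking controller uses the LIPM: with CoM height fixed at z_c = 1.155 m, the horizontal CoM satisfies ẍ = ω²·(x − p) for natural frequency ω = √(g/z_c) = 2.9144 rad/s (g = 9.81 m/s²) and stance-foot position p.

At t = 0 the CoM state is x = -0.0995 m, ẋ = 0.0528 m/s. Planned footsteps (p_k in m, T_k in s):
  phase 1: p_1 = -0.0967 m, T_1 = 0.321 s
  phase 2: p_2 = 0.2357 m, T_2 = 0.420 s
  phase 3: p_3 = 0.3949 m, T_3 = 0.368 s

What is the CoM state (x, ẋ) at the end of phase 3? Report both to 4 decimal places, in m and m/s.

x = -1.3401, ẋ = -4.7979

phase 1: p=-0.0967, T=0.321, ωT=0.935522, cosh=1.470463, sinh=1.078082; start (x,ẋ)=(-0.099500, 0.052800) → end (x,ẋ)=(-0.081286, 0.068843)
phase 2: p=0.2357, T=0.420, ωT=1.224048, cosh=1.847482, sinh=1.553445; start (x,ẋ)=(-0.081286, 0.068843) → end (x,ẋ)=(-0.313231, -1.307922)
phase 3: p=0.3949, T=0.368, ωT=1.072499, cosh=1.632414, sinh=1.290261; start (x,ẋ)=(-0.313231, -1.307922) → end (x,ẋ)=(-1.340104, -4.797880)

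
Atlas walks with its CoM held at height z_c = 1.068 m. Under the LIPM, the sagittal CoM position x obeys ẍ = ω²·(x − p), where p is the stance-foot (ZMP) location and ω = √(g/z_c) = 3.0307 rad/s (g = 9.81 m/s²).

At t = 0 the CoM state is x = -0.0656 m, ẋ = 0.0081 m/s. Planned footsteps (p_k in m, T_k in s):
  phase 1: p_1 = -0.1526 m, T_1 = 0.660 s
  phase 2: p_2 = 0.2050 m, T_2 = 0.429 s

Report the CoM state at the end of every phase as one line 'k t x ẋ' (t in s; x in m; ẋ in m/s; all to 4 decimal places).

phase 1: p=-0.1526, T=0.660, ωT=2.000262, cosh=3.763146, sinh=3.627846; start (x,ẋ)=(-0.065600, 0.008100) → end (x,ẋ)=(0.184490, 0.987039)
phase 2: p=0.2050, T=0.429, ωT=1.300170, cosh=1.971203, sinh=1.698718; start (x,ẋ)=(0.184490, 0.987039) → end (x,ẋ)=(0.717809, 1.840061)

1 0.6600 0.1845 0.9870
2 1.0890 0.7178 1.8401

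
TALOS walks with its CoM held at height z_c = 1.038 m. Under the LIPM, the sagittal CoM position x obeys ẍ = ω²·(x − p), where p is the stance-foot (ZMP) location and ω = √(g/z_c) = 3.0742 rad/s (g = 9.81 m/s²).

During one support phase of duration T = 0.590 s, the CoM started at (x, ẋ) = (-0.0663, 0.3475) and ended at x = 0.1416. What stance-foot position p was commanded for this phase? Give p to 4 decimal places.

ωT = 3.0742·0.590 = 1.813778; cosh(ωT) = 3.148307, sinh(ωT) = 2.985270
x(T) = p + (x₀−p)·cosh(ωT) + (ẋ₀/ω)·sinh(ωT) ⇒ p·(1 − cosh) = x(T) − x₀·cosh − (ẋ₀/ω)·sinh
numerator   = 0.1416 − (-0.0663)·3.148307 − (0.3475/3.0742)·2.985270 = 0.012885
denominator = 1 − 3.148307 = -2.148307
p = 0.012885 / -2.148307 = -0.0060

p = -0.0060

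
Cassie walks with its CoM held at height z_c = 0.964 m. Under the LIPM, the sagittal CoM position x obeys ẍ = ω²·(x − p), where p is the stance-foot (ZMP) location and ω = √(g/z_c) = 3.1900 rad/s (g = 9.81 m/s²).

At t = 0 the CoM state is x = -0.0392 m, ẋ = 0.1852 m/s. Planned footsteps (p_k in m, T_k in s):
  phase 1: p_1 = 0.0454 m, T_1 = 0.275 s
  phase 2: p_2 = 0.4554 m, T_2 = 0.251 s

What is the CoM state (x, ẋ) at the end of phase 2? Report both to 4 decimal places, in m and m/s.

phase 1: p=0.0454, T=0.275, ωT=0.877250, cosh=1.410102, sinh=0.994177; start (x,ẋ)=(-0.039200, 0.185200) → end (x,ẋ)=(-0.016176, -0.007152)
phase 2: p=0.4554, T=0.251, ωT=0.800690, cosh=1.338048, sinh=0.889029; start (x,ẋ)=(-0.016176, -0.007152) → end (x,ẋ)=(-0.177585, -1.346961)

x = -0.1776, ẋ = -1.3470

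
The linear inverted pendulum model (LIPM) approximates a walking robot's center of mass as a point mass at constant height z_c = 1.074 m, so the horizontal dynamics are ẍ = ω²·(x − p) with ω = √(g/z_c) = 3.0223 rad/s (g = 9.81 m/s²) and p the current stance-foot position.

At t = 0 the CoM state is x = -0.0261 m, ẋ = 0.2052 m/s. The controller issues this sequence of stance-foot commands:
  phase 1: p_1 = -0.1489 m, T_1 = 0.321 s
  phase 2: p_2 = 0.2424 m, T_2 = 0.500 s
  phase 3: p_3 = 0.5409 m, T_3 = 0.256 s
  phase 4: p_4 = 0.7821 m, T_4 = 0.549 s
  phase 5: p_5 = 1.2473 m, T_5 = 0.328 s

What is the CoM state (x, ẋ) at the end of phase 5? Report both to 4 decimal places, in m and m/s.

phase 1: p=-0.1489, T=0.321, ωT=0.970158, cosh=1.508693, sinh=1.129670; start (x,ẋ)=(-0.026100, 0.205200) → end (x,ẋ)=(0.113067, 0.728847)
phase 2: p=0.2424, T=0.500, ωT=1.511150, cosh=2.376298, sinh=2.155642; start (x,ẋ)=(0.113067, 0.728847) → end (x,ẋ)=(0.454913, 0.889353)
phase 3: p=0.5409, T=0.256, ωT=0.773709, cosh=1.314545, sinh=0.853246; start (x,ẋ)=(0.454913, 0.889353) → end (x,ẋ)=(0.678945, 0.947353)
phase 4: p=0.7821, T=0.549, ωT=1.659243, cosh=2.722806, sinh=2.532523; start (x,ẋ)=(0.678945, 0.947353) → end (x,ẋ)=(1.295060, 1.789908)
phase 5: p=1.2473, T=0.328, ωT=0.991314, cosh=1.532931, sinh=1.161843; start (x,ẋ)=(1.295060, 1.789908) → end (x,ẋ)=(2.008595, 2.911513)

x = 2.0086, ẋ = 2.9115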